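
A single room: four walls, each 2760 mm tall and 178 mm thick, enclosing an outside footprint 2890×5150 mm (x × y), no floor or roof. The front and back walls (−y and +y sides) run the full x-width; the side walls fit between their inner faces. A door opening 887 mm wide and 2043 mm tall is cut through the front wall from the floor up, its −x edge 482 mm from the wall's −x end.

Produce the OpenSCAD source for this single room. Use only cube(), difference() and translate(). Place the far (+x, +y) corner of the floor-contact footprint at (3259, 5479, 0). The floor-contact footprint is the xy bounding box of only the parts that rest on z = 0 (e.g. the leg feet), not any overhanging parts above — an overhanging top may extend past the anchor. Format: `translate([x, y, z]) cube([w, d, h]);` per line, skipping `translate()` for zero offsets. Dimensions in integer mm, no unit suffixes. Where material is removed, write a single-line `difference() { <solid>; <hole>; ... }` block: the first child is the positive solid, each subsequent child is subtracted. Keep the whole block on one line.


difference() { translate([369, 329, 0]) cube([2890, 178, 2760]); translate([851, 329, 0]) cube([887, 178, 2043]); }
translate([369, 5301, 0]) cube([2890, 178, 2760]);
translate([369, 507, 0]) cube([178, 4794, 2760]);
translate([3081, 507, 0]) cube([178, 4794, 2760]);


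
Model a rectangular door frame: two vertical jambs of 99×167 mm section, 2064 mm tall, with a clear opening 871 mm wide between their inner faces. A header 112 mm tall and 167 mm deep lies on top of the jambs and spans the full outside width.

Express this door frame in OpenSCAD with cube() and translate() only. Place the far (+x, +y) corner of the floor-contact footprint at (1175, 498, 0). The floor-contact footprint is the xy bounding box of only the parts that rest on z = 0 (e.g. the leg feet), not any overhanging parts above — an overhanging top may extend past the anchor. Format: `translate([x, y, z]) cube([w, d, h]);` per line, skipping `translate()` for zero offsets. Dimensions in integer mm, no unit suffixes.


translate([106, 331, 0]) cube([99, 167, 2064]);
translate([1076, 331, 0]) cube([99, 167, 2064]);
translate([106, 331, 2064]) cube([1069, 167, 112]);


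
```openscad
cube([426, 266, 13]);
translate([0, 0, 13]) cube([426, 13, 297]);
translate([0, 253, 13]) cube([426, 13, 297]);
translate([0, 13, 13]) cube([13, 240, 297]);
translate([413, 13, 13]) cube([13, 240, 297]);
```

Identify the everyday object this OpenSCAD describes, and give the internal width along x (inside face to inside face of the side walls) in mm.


An open box. The internal width is 400 mm.

A 426×266 base slab with four walls standing on it — an open box. The base is 426 mm wide and the walls are 13 mm thick, so the internal width is 426 − 2 × 13 = 400 mm.


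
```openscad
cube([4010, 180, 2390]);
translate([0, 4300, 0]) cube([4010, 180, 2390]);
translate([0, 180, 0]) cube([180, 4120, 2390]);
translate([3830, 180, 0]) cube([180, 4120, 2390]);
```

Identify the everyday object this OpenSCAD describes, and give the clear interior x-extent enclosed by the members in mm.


A house (or room) frame. The interior width is 3650 mm.

Four 2390 mm walls enclosing a rectangle with no floor or roof — a room or house frame. Outside width is 4010 mm and wall thickness is 180 mm, so the interior width is 4010 − 2 × 180 = 3650 mm.


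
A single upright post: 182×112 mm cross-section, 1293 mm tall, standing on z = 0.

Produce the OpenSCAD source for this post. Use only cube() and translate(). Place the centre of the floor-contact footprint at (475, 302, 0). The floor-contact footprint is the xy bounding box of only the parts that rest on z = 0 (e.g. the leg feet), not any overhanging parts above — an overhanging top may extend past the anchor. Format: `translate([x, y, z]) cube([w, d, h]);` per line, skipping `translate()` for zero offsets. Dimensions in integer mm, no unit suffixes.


translate([384, 246, 0]) cube([182, 112, 1293]);


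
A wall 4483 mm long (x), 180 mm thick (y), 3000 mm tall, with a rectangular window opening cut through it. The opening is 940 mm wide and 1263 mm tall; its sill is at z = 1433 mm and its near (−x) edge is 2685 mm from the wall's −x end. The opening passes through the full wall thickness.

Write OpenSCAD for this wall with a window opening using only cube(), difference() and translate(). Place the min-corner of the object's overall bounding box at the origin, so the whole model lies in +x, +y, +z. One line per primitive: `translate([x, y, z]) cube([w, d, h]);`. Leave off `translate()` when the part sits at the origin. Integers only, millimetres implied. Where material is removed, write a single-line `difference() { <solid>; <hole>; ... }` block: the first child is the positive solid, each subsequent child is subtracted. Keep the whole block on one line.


difference() { cube([4483, 180, 3000]); translate([2685, 0, 1433]) cube([940, 180, 1263]); }


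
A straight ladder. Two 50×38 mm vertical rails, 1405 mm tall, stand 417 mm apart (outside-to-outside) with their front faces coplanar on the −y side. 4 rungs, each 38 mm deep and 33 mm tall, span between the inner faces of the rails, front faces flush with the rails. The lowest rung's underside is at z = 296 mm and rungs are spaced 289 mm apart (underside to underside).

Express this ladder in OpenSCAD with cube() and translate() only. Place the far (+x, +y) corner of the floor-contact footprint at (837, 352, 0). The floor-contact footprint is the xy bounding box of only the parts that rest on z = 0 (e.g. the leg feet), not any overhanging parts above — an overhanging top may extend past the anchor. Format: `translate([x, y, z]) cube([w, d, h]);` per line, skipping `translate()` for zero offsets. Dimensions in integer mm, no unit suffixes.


// rung span = 417 - 2*50 = 317
// rung[k] z = 296 + k*289
translate([420, 314, 0]) cube([50, 38, 1405]);
translate([787, 314, 0]) cube([50, 38, 1405]);
translate([470, 314, 296]) cube([317, 38, 33]);
translate([470, 314, 585]) cube([317, 38, 33]);
translate([470, 314, 874]) cube([317, 38, 33]);
translate([470, 314, 1163]) cube([317, 38, 33]);


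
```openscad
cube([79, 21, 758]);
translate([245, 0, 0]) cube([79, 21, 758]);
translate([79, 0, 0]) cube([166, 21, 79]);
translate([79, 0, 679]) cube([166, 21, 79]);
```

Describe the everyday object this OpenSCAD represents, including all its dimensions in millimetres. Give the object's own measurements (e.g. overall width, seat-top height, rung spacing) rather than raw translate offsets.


A rectangular picture frame lying in the x–z plane (depth along y). The opening is 166 mm wide (x) by 600 mm tall (z), surrounded by a border 79 mm wide on all four sides. The frame is 21 mm deep and is made of two full-height vertical stiles with two horizontal rails fitted between them.


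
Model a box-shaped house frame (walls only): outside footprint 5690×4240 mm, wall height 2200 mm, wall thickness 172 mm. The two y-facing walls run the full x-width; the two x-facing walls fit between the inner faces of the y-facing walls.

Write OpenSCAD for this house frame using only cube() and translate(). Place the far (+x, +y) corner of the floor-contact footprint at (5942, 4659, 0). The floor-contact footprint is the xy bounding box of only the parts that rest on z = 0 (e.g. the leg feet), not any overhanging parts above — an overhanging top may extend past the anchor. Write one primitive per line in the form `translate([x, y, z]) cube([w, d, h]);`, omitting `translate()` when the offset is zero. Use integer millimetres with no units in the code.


translate([252, 419, 0]) cube([5690, 172, 2200]);
translate([252, 4487, 0]) cube([5690, 172, 2200]);
translate([252, 591, 0]) cube([172, 3896, 2200]);
translate([5770, 591, 0]) cube([172, 3896, 2200]);


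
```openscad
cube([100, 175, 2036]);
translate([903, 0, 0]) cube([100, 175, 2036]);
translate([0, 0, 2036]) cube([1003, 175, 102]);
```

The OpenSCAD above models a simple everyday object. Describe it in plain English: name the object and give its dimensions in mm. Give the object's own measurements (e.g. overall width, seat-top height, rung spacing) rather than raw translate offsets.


A door frame. The clear opening is 803 mm wide and 2036 mm high. Two 100 mm wide jambs, 175 mm deep, stand either side of the opening from the floor to the top of the opening. A 102 mm thick head sits across the top of both jambs, spanning the full outside width of the frame.


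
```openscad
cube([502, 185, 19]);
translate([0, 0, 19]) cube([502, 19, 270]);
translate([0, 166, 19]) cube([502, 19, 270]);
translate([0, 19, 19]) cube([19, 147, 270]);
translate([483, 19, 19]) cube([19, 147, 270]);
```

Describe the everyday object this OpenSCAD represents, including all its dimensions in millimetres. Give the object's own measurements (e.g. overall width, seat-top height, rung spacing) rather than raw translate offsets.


An open-topped rectangular box: outside dimensions 502×185×289 mm, with a uniform wall and base thickness of 19 mm. The base is a full 502×185 slab on the floor; four walls sit on top of the base. The front and back walls (the −y and +y sides) span the full width; the two side walls fit between them.


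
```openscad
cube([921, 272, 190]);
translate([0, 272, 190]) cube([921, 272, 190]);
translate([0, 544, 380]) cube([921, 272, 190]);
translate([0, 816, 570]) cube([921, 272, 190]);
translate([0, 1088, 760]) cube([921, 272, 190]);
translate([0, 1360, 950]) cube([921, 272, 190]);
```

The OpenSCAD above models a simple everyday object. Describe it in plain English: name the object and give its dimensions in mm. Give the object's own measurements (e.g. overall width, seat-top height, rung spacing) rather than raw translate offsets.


A straight staircase of 6 solid steps. Each step is 921 mm wide (x), 272 mm deep (y, the going) and 190 mm tall (the rise). The first step rests on the floor; each subsequent step sits one going further in +y and one rise higher in +z, directly behind and above the previous step with no overlap.


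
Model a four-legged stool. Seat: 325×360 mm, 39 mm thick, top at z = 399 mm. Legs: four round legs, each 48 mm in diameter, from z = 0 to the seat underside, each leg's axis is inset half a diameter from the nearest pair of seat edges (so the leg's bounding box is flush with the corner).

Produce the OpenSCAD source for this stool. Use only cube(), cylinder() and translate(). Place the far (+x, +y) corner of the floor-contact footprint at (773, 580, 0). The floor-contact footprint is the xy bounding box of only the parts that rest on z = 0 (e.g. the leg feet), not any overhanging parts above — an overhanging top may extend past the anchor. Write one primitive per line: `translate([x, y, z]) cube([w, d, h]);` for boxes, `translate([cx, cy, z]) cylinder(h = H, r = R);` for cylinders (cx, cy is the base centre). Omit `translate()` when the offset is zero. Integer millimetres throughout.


translate([448, 220, 360]) cube([325, 360, 39]);
translate([472, 244, 0]) cylinder(h = 360, r = 24);
translate([749, 244, 0]) cylinder(h = 360, r = 24);
translate([472, 556, 0]) cylinder(h = 360, r = 24);
translate([749, 556, 0]) cylinder(h = 360, r = 24);


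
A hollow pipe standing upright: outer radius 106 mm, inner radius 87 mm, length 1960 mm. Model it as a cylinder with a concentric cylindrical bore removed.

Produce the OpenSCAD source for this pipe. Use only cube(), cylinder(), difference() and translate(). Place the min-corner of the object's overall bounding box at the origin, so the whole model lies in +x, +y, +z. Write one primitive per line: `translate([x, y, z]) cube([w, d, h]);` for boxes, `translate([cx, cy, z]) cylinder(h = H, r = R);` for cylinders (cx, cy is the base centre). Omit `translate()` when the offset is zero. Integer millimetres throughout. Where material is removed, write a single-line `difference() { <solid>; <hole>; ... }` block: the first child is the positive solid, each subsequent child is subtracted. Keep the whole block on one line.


difference() { translate([106, 106, 0]) cylinder(h = 1960, r = 106); translate([106, 106, 0]) cylinder(h = 1960, r = 87); }


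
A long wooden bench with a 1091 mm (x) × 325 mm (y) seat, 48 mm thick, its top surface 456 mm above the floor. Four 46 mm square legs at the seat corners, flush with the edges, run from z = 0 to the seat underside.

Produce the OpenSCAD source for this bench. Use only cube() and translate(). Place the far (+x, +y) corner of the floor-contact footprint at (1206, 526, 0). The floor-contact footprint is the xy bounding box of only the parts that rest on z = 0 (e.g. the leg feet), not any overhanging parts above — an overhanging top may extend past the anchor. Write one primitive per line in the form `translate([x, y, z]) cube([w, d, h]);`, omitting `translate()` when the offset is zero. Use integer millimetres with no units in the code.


// leg_h = 456 − 48 = 408
translate([115, 201, 408]) cube([1091, 325, 48]);
translate([115, 201, 0]) cube([46, 46, 408]);
translate([115, 480, 0]) cube([46, 46, 408]);
translate([1160, 201, 0]) cube([46, 46, 408]);
translate([1160, 480, 0]) cube([46, 46, 408]);


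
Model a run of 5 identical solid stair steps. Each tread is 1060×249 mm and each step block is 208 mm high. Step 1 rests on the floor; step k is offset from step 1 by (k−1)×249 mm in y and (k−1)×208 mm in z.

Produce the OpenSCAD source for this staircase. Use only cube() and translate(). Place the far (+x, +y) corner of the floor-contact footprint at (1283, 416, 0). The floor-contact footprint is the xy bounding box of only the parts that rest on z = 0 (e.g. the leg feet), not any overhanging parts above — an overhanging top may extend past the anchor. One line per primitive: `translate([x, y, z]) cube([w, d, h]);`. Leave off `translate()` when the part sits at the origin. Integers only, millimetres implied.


translate([223, 167, 0]) cube([1060, 249, 208]);
translate([223, 416, 208]) cube([1060, 249, 208]);
translate([223, 665, 416]) cube([1060, 249, 208]);
translate([223, 914, 624]) cube([1060, 249, 208]);
translate([223, 1163, 832]) cube([1060, 249, 208]);


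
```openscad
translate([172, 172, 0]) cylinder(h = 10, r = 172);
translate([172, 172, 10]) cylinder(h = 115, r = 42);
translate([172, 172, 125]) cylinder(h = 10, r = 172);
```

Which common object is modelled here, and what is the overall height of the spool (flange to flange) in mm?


A spool. The overall height is 135 mm.

Three coaxial cylinders, large–small–large — a spool. Two 10 mm flanges and a 115 mm core give 10 + 115 + 10 = 135 mm.


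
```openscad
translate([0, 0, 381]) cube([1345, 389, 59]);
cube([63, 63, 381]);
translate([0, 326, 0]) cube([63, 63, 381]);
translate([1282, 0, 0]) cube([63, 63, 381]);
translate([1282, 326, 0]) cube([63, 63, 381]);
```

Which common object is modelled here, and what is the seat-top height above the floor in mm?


A bench. The seat-top height is 440 mm.

A long slab on four corner posts — a bench. The slab sits at z = 381 with thickness 59, so the top is 381 + 59 = 440 mm.


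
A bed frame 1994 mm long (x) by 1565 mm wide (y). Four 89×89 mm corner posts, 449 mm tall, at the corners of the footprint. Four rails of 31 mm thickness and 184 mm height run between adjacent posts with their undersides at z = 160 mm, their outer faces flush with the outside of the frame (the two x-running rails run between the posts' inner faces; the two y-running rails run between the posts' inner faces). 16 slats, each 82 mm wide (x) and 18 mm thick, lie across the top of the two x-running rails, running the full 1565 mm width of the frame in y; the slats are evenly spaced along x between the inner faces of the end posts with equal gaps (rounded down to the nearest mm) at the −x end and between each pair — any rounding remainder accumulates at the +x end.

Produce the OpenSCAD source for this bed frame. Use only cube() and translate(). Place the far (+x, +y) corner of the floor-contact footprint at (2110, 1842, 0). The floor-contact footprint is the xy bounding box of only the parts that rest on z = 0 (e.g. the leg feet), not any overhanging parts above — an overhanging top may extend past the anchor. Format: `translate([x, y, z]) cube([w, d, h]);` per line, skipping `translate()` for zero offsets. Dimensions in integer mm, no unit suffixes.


translate([116, 277, 0]) cube([89, 89, 449]);
translate([116, 1753, 0]) cube([89, 89, 449]);
translate([2021, 277, 0]) cube([89, 89, 449]);
translate([2021, 1753, 0]) cube([89, 89, 449]);
translate([205, 277, 160]) cube([1816, 31, 184]);
translate([205, 1811, 160]) cube([1816, 31, 184]);
translate([116, 366, 160]) cube([31, 1387, 184]);
translate([2079, 366, 160]) cube([31, 1387, 184]);
translate([234, 277, 344]) cube([82, 1565, 18]);
translate([345, 277, 344]) cube([82, 1565, 18]);
translate([456, 277, 344]) cube([82, 1565, 18]);
translate([567, 277, 344]) cube([82, 1565, 18]);
translate([678, 277, 344]) cube([82, 1565, 18]);
translate([789, 277, 344]) cube([82, 1565, 18]);
translate([900, 277, 344]) cube([82, 1565, 18]);
translate([1011, 277, 344]) cube([82, 1565, 18]);
translate([1122, 277, 344]) cube([82, 1565, 18]);
translate([1233, 277, 344]) cube([82, 1565, 18]);
translate([1344, 277, 344]) cube([82, 1565, 18]);
translate([1455, 277, 344]) cube([82, 1565, 18]);
translate([1566, 277, 344]) cube([82, 1565, 18]);
translate([1677, 277, 344]) cube([82, 1565, 18]);
translate([1788, 277, 344]) cube([82, 1565, 18]);
translate([1899, 277, 344]) cube([82, 1565, 18]);


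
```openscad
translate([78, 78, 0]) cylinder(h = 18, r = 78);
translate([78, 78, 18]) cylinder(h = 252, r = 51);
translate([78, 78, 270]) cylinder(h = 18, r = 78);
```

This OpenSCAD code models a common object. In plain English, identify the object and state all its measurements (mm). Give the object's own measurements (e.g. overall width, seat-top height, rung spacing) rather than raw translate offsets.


A spool: two coaxial disc flanges of radius 78 mm and thickness 18 mm, joined by a core cylinder of radius 51 mm and height 252 mm. The lower flange rests on z = 0 and the three cylinders share a vertical axis.


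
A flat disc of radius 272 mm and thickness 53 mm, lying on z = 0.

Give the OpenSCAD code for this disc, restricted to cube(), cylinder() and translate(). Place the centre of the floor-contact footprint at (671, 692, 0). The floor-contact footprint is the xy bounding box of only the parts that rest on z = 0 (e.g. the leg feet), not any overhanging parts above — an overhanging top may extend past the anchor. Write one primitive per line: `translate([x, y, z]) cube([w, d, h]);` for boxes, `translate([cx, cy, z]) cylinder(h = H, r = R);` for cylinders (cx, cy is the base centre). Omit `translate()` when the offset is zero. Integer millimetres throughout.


translate([671, 692, 0]) cylinder(h = 53, r = 272);


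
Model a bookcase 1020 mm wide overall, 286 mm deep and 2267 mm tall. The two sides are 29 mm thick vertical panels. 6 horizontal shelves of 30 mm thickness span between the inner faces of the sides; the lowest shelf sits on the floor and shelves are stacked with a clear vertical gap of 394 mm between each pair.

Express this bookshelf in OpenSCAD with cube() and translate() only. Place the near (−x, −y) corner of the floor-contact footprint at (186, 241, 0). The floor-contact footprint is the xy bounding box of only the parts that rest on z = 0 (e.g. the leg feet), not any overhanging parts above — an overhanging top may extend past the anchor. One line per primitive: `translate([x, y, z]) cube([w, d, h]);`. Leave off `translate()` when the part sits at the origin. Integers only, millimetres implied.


translate([186, 241, 0]) cube([29, 286, 2267]);
translate([1177, 241, 0]) cube([29, 286, 2267]);
translate([215, 241, 0]) cube([962, 286, 30]);
translate([215, 241, 424]) cube([962, 286, 30]);
translate([215, 241, 848]) cube([962, 286, 30]);
translate([215, 241, 1272]) cube([962, 286, 30]);
translate([215, 241, 1696]) cube([962, 286, 30]);
translate([215, 241, 2120]) cube([962, 286, 30]);


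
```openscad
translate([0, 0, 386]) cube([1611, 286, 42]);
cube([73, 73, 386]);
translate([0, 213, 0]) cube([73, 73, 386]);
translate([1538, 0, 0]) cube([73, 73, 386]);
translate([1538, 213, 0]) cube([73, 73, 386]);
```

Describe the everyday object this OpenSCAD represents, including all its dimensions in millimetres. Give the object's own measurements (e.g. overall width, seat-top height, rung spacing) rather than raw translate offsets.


A bench: a 1611×286 mm seat slab, 42 mm thick, top at z = 428 mm, on four 73×73 mm square legs flush with the seat corners and standing on z = 0.


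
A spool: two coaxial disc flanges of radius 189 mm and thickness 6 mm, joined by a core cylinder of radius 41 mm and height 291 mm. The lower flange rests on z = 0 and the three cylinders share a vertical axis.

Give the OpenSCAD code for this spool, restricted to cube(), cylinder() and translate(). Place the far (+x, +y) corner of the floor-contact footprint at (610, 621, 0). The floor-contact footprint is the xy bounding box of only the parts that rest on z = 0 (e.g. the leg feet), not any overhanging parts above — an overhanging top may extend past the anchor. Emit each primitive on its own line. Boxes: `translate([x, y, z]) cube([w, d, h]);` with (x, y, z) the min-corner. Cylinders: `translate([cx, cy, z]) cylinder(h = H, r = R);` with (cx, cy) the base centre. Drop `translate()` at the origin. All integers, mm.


translate([421, 432, 0]) cylinder(h = 6, r = 189);
translate([421, 432, 6]) cylinder(h = 291, r = 41);
translate([421, 432, 297]) cylinder(h = 6, r = 189);


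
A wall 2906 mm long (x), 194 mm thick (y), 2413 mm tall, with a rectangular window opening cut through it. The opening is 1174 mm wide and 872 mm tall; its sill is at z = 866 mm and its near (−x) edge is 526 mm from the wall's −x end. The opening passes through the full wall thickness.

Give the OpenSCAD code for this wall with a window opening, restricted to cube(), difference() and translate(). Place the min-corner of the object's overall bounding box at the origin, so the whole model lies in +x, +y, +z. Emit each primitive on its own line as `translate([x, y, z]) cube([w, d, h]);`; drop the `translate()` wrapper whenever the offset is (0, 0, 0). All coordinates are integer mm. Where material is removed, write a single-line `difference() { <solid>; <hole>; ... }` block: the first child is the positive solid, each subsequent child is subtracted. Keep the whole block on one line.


difference() { cube([2906, 194, 2413]); translate([526, 0, 866]) cube([1174, 194, 872]); }


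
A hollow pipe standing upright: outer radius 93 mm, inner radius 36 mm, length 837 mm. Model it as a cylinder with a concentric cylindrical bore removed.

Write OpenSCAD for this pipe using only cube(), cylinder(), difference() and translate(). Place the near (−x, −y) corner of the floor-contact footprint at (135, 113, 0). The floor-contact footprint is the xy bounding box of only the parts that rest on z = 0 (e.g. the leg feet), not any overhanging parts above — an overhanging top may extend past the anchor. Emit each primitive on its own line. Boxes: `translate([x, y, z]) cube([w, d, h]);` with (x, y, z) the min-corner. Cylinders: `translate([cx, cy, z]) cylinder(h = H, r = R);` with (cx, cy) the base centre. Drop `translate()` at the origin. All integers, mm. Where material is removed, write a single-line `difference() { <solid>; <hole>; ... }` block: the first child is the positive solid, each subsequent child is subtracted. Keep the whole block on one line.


difference() { translate([228, 206, 0]) cylinder(h = 837, r = 93); translate([228, 206, 0]) cylinder(h = 837, r = 36); }


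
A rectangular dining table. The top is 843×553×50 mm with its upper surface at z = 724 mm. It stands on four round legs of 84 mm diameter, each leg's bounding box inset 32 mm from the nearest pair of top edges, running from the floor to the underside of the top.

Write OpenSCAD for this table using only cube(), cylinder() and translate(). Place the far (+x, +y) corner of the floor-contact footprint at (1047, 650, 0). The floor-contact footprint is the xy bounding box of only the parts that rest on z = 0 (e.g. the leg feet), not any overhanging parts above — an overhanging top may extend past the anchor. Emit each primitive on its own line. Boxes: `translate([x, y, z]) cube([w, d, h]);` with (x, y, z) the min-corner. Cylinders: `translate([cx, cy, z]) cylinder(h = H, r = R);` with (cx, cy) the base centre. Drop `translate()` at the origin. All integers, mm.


translate([236, 129, 674]) cube([843, 553, 50]);
translate([310, 203, 0]) cylinder(h = 674, r = 42);
translate([1005, 203, 0]) cylinder(h = 674, r = 42);
translate([310, 608, 0]) cylinder(h = 674, r = 42);
translate([1005, 608, 0]) cylinder(h = 674, r = 42);


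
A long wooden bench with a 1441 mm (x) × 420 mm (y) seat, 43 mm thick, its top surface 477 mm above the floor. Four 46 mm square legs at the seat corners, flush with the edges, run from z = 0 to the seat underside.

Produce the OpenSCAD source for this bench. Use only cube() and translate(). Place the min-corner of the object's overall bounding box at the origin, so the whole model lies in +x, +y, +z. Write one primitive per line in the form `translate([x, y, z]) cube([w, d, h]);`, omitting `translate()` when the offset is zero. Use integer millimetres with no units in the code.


translate([0, 0, 434]) cube([1441, 420, 43]);
cube([46, 46, 434]);
translate([0, 374, 0]) cube([46, 46, 434]);
translate([1395, 0, 0]) cube([46, 46, 434]);
translate([1395, 374, 0]) cube([46, 46, 434]);


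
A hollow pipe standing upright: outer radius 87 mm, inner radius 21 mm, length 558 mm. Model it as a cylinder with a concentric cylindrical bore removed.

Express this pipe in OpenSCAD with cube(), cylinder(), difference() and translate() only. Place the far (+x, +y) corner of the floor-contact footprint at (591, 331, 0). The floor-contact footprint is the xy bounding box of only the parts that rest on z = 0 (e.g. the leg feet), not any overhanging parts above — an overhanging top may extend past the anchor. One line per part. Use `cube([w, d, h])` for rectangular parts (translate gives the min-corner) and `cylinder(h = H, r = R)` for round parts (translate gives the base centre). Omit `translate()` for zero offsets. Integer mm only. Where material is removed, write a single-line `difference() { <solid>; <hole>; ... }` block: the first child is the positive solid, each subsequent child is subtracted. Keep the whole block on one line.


difference() { translate([504, 244, 0]) cylinder(h = 558, r = 87); translate([504, 244, 0]) cylinder(h = 558, r = 21); }


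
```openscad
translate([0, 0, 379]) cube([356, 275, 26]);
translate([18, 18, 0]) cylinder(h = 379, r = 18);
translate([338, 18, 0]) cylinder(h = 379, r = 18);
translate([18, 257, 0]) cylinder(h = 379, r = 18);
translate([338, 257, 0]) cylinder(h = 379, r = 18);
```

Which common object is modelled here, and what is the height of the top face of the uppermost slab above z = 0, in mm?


A stool. The seat height is 405 mm.

A 356×275×26 slab at z = 379 on four corner cylinders — a stool. The seat top is 379 + 26 = 405 mm.


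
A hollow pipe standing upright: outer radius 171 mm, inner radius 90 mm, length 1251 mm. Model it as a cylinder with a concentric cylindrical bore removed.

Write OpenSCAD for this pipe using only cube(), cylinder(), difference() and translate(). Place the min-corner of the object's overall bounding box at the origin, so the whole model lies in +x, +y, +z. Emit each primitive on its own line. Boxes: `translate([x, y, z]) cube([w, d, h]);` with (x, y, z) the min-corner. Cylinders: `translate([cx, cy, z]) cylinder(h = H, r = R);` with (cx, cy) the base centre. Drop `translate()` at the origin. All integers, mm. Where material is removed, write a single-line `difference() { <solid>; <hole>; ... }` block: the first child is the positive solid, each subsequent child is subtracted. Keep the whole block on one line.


difference() { translate([171, 171, 0]) cylinder(h = 1251, r = 171); translate([171, 171, 0]) cylinder(h = 1251, r = 90); }


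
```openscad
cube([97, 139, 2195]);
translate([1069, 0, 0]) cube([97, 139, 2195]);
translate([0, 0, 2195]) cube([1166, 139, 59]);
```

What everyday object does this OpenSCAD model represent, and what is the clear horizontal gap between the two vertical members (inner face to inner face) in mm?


A door frame. The clear opening width is 972 mm.

Two 2195 mm tall posts with a header on top — a door frame. The left jamb is 97 mm wide at x = 0; the right jamb starts at x = 1069. The clear opening is 1069 − 97 = 972 mm.


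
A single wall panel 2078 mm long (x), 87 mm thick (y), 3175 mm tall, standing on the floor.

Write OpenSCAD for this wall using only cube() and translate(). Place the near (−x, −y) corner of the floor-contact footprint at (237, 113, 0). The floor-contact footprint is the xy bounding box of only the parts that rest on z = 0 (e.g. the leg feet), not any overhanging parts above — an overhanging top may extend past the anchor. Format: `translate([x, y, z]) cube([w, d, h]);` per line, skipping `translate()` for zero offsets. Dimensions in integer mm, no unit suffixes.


translate([237, 113, 0]) cube([2078, 87, 3175]);


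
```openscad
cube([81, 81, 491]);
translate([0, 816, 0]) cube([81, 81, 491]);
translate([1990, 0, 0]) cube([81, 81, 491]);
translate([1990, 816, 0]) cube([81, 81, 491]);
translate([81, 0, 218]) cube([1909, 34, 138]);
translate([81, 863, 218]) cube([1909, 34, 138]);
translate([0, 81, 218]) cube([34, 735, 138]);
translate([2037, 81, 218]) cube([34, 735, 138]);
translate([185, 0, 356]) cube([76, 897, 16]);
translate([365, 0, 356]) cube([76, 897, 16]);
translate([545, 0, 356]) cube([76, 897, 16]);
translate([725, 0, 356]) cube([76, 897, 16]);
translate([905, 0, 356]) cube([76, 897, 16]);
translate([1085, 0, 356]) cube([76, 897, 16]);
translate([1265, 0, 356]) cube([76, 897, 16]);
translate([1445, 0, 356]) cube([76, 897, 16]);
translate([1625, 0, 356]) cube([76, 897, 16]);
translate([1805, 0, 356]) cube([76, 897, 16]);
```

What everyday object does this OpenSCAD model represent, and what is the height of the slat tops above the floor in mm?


A bed frame. The slat-top height is 372 mm.

Four posts, four rails, and a row of slats — a bed frame. Slats sit on the rails at z = 218 + 138 = 356; with slat thickness 16, the top is 372 mm.


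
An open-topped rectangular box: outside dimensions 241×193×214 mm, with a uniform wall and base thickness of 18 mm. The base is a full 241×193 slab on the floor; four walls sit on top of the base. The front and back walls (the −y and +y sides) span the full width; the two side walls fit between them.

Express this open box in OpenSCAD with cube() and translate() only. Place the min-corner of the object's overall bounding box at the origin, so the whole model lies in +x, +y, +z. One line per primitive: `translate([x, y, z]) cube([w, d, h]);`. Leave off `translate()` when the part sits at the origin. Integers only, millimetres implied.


cube([241, 193, 18]);
translate([0, 0, 18]) cube([241, 18, 196]);
translate([0, 175, 18]) cube([241, 18, 196]);
translate([0, 18, 18]) cube([18, 157, 196]);
translate([223, 18, 18]) cube([18, 157, 196]);


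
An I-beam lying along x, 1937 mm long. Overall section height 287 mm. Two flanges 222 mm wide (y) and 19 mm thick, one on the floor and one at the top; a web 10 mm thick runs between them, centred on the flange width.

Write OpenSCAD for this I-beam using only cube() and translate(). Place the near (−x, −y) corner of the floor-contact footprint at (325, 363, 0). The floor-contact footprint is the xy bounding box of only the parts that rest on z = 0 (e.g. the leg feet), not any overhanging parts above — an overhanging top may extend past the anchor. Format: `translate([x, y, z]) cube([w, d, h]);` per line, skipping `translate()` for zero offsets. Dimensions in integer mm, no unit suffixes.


translate([325, 363, 0]) cube([1937, 222, 19]);
translate([325, 469, 19]) cube([1937, 10, 249]);
translate([325, 363, 268]) cube([1937, 222, 19]);


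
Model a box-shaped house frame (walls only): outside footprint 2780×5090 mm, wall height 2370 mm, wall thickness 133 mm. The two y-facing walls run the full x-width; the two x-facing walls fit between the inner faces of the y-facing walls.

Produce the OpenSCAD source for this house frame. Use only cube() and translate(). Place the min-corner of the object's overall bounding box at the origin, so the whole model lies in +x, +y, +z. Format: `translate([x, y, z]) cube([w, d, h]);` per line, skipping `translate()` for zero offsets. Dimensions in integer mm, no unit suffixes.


cube([2780, 133, 2370]);
translate([0, 4957, 0]) cube([2780, 133, 2370]);
translate([0, 133, 0]) cube([133, 4824, 2370]);
translate([2647, 133, 0]) cube([133, 4824, 2370]);


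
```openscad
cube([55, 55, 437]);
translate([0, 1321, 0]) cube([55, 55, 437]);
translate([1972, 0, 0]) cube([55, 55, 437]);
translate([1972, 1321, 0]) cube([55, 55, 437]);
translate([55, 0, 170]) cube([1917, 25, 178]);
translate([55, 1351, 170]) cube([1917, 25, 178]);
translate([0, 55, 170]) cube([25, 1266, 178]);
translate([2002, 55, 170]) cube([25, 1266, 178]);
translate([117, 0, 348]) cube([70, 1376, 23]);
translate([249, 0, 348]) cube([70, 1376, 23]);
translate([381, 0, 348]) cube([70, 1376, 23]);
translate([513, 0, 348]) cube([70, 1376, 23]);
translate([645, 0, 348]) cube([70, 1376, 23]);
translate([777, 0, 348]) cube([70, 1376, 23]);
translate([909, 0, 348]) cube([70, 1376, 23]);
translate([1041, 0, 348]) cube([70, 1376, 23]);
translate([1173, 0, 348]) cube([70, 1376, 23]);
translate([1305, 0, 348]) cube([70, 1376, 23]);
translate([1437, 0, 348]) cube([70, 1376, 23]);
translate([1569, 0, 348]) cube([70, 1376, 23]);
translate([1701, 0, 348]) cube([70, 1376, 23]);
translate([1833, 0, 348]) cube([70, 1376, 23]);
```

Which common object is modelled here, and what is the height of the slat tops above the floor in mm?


A bed frame. The slat-top height is 371 mm.

Four posts, four rails, and a row of slats — a bed frame. Slats sit on the rails at z = 170 + 178 = 348; with slat thickness 23, the top is 371 mm.


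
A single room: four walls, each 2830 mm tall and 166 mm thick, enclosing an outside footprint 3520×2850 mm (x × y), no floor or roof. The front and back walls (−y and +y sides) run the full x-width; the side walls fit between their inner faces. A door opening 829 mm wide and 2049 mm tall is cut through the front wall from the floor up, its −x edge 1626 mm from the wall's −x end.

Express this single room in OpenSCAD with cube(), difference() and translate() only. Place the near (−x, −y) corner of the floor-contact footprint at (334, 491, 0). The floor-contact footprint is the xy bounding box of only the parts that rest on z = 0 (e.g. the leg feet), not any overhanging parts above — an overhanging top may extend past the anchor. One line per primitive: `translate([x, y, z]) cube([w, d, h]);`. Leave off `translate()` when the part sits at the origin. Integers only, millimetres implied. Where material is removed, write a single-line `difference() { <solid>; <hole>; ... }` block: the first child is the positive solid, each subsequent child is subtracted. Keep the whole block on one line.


difference() { translate([334, 491, 0]) cube([3520, 166, 2830]); translate([1960, 491, 0]) cube([829, 166, 2049]); }
translate([334, 3175, 0]) cube([3520, 166, 2830]);
translate([334, 657, 0]) cube([166, 2518, 2830]);
translate([3688, 657, 0]) cube([166, 2518, 2830]);


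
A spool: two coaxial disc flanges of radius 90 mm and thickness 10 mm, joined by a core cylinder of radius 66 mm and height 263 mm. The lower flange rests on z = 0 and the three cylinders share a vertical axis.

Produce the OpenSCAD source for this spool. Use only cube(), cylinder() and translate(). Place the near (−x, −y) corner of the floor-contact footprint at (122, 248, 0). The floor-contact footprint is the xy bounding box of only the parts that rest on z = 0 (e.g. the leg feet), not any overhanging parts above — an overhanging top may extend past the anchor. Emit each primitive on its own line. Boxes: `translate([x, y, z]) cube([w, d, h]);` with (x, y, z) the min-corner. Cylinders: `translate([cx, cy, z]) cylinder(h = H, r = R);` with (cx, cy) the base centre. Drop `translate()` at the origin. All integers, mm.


translate([212, 338, 0]) cylinder(h = 10, r = 90);
translate([212, 338, 10]) cylinder(h = 263, r = 66);
translate([212, 338, 273]) cylinder(h = 10, r = 90);


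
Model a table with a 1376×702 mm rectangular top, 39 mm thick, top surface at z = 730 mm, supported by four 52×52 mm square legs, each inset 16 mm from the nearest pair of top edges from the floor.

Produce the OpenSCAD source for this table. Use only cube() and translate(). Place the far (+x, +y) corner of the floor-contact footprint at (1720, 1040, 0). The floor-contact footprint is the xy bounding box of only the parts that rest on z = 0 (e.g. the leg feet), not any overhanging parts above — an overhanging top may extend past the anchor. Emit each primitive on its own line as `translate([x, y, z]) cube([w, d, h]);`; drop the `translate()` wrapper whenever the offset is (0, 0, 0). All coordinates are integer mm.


translate([360, 354, 691]) cube([1376, 702, 39]);
translate([376, 370, 0]) cube([52, 52, 691]);
translate([1668, 370, 0]) cube([52, 52, 691]);
translate([376, 988, 0]) cube([52, 52, 691]);
translate([1668, 988, 0]) cube([52, 52, 691]);


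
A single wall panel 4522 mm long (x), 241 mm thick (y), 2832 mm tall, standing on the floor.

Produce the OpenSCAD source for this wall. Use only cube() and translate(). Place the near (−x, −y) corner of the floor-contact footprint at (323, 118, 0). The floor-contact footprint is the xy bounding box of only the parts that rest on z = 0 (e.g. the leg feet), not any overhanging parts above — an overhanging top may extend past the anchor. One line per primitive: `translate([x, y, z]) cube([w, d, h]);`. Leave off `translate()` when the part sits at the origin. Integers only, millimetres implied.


translate([323, 118, 0]) cube([4522, 241, 2832]);


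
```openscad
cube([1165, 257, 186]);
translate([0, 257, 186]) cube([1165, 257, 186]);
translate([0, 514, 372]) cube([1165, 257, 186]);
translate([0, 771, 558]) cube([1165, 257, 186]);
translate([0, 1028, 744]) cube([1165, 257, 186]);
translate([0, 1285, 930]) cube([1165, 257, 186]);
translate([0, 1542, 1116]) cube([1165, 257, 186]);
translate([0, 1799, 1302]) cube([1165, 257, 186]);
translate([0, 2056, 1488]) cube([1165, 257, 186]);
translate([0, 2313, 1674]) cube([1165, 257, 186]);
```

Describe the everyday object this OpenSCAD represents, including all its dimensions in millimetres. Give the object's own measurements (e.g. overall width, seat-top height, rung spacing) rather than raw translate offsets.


A straight staircase of 10 solid steps. Each step is 1165 mm wide (x), 257 mm deep (y, the going) and 186 mm tall (the rise). The first step rests on the floor; each subsequent step sits one going further in +y and one rise higher in +z, directly behind and above the previous step with no overlap.


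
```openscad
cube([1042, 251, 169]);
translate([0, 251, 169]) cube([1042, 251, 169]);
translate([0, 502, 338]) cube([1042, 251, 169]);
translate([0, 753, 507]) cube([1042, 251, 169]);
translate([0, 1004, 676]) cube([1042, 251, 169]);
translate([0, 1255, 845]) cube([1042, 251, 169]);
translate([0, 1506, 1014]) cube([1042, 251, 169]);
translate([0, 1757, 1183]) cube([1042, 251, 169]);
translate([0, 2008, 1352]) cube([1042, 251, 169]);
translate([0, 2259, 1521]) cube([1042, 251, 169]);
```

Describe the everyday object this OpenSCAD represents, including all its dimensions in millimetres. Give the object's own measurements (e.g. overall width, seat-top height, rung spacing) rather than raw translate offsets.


A straight staircase of 10 solid steps. Each step is 1042 mm wide (x), 251 mm deep (y, the going) and 169 mm tall (the rise). The first step rests on the floor; each subsequent step sits one going further in +y and one rise higher in +z, directly behind and above the previous step with no overlap.
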